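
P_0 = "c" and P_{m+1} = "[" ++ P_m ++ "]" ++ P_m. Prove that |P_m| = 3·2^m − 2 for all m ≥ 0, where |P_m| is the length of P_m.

Base case: |P_0| = 1, and 3·2^0 − 2 = 1.
Assume |P_k| = 3·2^k − 2.
Then |P_{k+1}| = 1 + |P_k| + 1 + |P_k| = 2|P_k| + 2 = 2(3·2^k − 2) + 2 = 3·2^{k+1} − 4 + 2 = 3·2^{k+1} − 2.
This completes the inductive step, so |P_m| = 3·2^m − 2 for all m ≥ 0.

|P_m| = 3·2^m − 2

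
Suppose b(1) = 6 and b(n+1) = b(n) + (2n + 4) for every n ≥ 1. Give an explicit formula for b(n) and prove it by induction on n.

Claim: b(n) = n^2 + 3n + 2.

Base case: b(1) = 6, and 1^2 + 3·1 + 2 = 6.
Assume b(r) = r^2 + 3r + 2.
Then b(r+1) = b(r) + (2r + 4) = (r^2 + 3r + 2) + (2r + 4) = r^2 + 5r + 6,
and (r+1)^2 + 3·(r+1) + 2 = r^2 + 5r + 6.
This completes the inductive step, so b(n) = n^2 + 3n + 2 for all n ≥ 1.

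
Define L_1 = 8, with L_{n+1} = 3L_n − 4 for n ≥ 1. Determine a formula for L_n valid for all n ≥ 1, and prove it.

Claim: L_n = 2·3^n + 2.

Base case: L_1 = 8, and 2·3^1 + 2 = 6 + 2 = 8.
Assume L_m = 2·3^m + 2 for some m ≥ 1.
Then L_{m+1} = 3L_m − 4 = 3·(2·3^m + 2) − 4 = 6·3^m + 6 − 4 = 2·3^{m+1} + 2.
By induction, L_n = 2·3^n + 2 for all n ≥ 1.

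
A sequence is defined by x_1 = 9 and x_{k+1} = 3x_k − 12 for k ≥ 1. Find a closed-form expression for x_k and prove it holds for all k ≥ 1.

Claim: x_k = 3^k + 6.

Base case: x_1 = 9, and 3^1 + 6 = 3 + 6 = 9.
Assume x_m = 3^m + 6 for some m ≥ 1.
Then x_{m+1} = 3x_m − 12 = 3·(3^m + 6) − 12 = 3^{m+1} + 18 − 12 = 3^{m+1} + 6.
By induction, x_k = 3^k + 6 for all k ≥ 1.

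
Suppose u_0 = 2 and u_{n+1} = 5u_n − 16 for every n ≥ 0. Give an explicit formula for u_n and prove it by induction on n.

Claim: u_n = -2·5^n + 4.

Base case: u_0 = 2, and -2·5^0 + 4 = -2 + 4 = 2.
Assume u_m = -2·5^m + 4 for some m ≥ 0.
Then u_{m+1} = 5u_m − 16 = 5·(-2·5^m + 4) − 16 = -10·5^m + 20 − 16 = -2·5^{m+1} + 4.
This completes the inductive step, so u_n = -2·5^n + 4 for all n ≥ 0.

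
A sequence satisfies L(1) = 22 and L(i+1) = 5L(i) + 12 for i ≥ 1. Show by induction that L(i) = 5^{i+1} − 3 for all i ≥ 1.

Base case: L(1) = 22, and 5^{1+1} − 3 = 25 − 3 = 22.
Assume L(m) = 5^{m+1} − 3 for some m ≥ 1.
Then L(m+1) = 5L(m) + 12 = 5·(5^{m+1} − 3) + 12 = 5^{m+2} − 15 + 12 = 5^{m+2} − 3.
By induction, L(i) = 5^{i+1} − 3 for all i ≥ 1.

L(i) = 5^{i+1} − 3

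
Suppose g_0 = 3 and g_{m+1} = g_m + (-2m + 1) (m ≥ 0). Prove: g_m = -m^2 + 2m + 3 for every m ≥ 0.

Base case: g_0 = 3, and -0^2 + 2·0 + 3 = 3.
Assume g_j = -j^2 + 2j + 3.
Then g_{j+1} = g_j + (-2j + 1) = (-j^2 + 2j + 3) + (-2j + 1) = -j^2 + 4,
and -(j+1)^2 + 2·(j+1) + 3 = -j^2 + 4.
This completes the inductive step, so g_m = -m^2 + 2m + 3 for all m ≥ 0.

g_m = -m^2 + 2m + 3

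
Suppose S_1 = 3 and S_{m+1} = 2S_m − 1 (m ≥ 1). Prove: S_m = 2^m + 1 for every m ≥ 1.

Base case: S_1 = 3, and 2^1 + 1 = 2 + 1 = 3.
Assume S_r = 2^r + 1 for some r ≥ 1.
Then S_{r+1} = 2S_r − 1 = 2·(2^r + 1) − 1 = 2^{r+1} + 2 − 1 = 2^{r+1} + 1.
So the formula holds for r+1, and by induction S_m = 2^m + 1 for all m ≥ 1.

S_m = 2^m + 1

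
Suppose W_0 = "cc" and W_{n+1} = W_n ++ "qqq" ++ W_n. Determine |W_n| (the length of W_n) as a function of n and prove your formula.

Claim: |W_n| = 5·2^n − 3.

Base case: |W_0| = 2, and 5·2^0 − 3 = 2.
Assume |W_k| = 5·2^k − 3.
Then |W_{k+1}| = |W_k| + 3 + |W_k| = 2|W_k| + 3 = 2(5·2^k − 3) + 3 = 5·2^{k+1} − 6 + 3 = 5·2^{k+1} − 3.
So the formula holds for k+1, and by induction |W_n| = 5·2^n − 3 for all n ≥ 0.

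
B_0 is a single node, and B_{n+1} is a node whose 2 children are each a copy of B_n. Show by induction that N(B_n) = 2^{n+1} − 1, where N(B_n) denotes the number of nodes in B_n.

Base case: N(B_0) = 1, and 2^{0+1} − 1 = 1.
Assume N(B_k) = 2^{k+1} − 1.
Then N(B_{k+1}) = 1 + 2N(B_k) = 1 + 2(2^{k+1} − 1) = 2^{k+2} − 2 + 1 = 2^{k+2} − 1.
So the formula holds for k+1, and by induction N(B_n) = 2^{n+1} − 1 for all n ≥ 0.

N(B_n) = 2^{n+1} − 1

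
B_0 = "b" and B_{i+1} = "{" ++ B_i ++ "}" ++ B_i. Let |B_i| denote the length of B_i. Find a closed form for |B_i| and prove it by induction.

Claim: |B_i| = 3·2^i − 2.

Base case: |B_0| = 1, and 3·2^0 − 2 = 1.
Assume |B_m| = 3·2^m − 2.
Then |B_{m+1}| = 1 + |B_m| + 1 + |B_m| = 2|B_m| + 2 = 2(3·2^m − 2) + 2 = 3·2^{m+1} − 4 + 2 = 3·2^{m+1} − 2.
This completes the inductive step, so |B_i| = 3·2^i − 2 for all i ≥ 0.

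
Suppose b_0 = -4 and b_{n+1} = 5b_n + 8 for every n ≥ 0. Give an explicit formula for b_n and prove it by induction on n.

Claim: b_n = -2·5^n − 2.

Base case: b_0 = -4, and -2·5^0 − 2 = -2 − 2 = -4.
Assume b_k = -2·5^k − 2 for some k ≥ 0.
Then b_{k+1} = 5b_k + 8 = 5·(-2·5^k − 2) + 8 = -10·5^k − 10 + 8 = -2·5^{k+1} − 2.
So the formula holds for k+1, and by induction b_n = -2·5^n − 2 for all n ≥ 0.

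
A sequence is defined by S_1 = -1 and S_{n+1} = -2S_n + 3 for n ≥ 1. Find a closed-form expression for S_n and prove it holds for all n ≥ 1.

Claim: S_n = (-2)^n + 1.

Base case: S_1 = -1, and (-2)^1 + 1 = -2 + 1 = -1.
Assume S_m = (-2)^m + 1 for some m ≥ 1.
Then S_{m+1} = -2S_m + 3 = -2·((-2)^m + 1) + 3 = -2·(-2)^m − 2 + 3 = (-2)^{m+1} + 1.
By induction, S_n = (-2)^n + 1 for all n ≥ 1.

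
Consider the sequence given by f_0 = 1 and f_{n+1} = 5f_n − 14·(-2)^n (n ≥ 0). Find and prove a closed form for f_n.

Claim: f_n = -5^n + 2·(-2)^n.

Base case: f_0 = 1, and -5^0 + 2·(-2)^0 = -1 + 2 = 1.
Assume f_m = -5^m + 2·(-2)^m for some m ≥ 0.
Then f_{m+1} = 5f_m − 14·(-2)^m = 5·(-5^m + 2·(-2)^m) − 14·(-2)^m = -5^{m+1} + 10·(-2)^m − 14·(-2)^m = -5^{m+1} − 4·(-2)^m = -5^{m+1} + 2·(-2)^{m+1}.
This completes the inductive step, so f_n = -5^n + 2·(-2)^n for all n ≥ 0.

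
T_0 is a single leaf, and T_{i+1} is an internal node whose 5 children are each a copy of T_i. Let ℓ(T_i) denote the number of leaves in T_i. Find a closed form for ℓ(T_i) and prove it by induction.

Claim: ℓ(T_i) = 5^i.

Base case: ℓ(T_0) = 1, and 5^0 = 1.
Assume ℓ(T_j) = 5^j.
Then ℓ(T_{j+1}) = 5·ℓ(T_j) = 5·5^j = 5^{j+1}.
So the formula holds for j+1, and by induction ℓ(T_i) = 5^i for all i ≥ 0.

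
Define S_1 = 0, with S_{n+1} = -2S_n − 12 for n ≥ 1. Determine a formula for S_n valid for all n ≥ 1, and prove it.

Claim: S_n = -2·(-2)^n − 4.

Base case: S_1 = 0, and -2·(-2)^1 − 4 = 4 − 4 = 0.
Assume S_k = -2·(-2)^k − 4 for some k ≥ 1.
Then S_{k+1} = -2S_k − 12 = -2·(-2·(-2)^k − 4) − 12 = 4·(-2)^k + 8 − 12 = -2·(-2)^{k+1} − 4.
Hence S_n = -2·(-2)^n − 4 for every n ≥ 1, by induction.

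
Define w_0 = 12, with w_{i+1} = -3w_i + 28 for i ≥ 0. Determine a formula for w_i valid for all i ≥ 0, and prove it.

Claim: w_i = 5·(-3)^i + 7.

Base case: w_0 = 12, and 5·(-3)^0 + 7 = 5 + 7 = 12.
Assume w_k = 5·(-3)^k + 7 for some k ≥ 0.
Then w_{k+1} = -3w_k + 28 = -3·(5·(-3)^k + 7) + 28 = -15·(-3)^k − 21 + 28 = 5·(-3)^{k+1} + 7.
Hence w_i = 5·(-3)^i + 7 for every i ≥ 0, by induction.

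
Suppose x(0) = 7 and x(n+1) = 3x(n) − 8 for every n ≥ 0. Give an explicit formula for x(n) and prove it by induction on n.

Claim: x(n) = 3^{n+1} + 4.

Base case: x(0) = 7, and 3^{0+1} + 4 = 3 + 4 = 7.
Assume x(k) = 3^{k+1} + 4 for some k ≥ 0.
Then x(k+1) = 3x(k) − 8 = 3·(3^{k+1} + 4) − 8 = 3^{k+2} + 12 − 8 = 3^{k+2} + 4.
This completes the inductive step, so x(n) = 3^{n+1} + 4 for all n ≥ 0.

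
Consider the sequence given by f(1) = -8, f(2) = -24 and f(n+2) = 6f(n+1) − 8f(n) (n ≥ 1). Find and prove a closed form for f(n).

Claim: f(n) = -4^n − 2·2^n.

Base cases: f(1) = -8 and -4^1 − 2·2^1 = -8; f(2) = -24 and -4^2 − 2·2^2 = -24.
Assume f(i) = -4^i − 2·2^i for all 1 ≤ i ≤ j, where j ≥ 2.
Then f(j+1) = 6f(j) − 8f(j−1) = 6·(-4^j − 2·2^j) − 8·(-4^{j−1} − 2·2^{j−1}) = -(6·4 − 8)4^{j−1} − 2·(6·2 − 8)2^{j−1} = -16·4^{j−1} − 8·2^{j−1} = -4^{j+1} − 2·2^{j+1}.
So the formula holds for j+1, and by strong induction f(n) = -4^n − 2·2^n for all n ≥ 1.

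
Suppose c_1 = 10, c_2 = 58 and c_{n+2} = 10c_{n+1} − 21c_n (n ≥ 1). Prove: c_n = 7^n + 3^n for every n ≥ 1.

Base cases: c_1 = 10 and 7^1 + 3^1 = 10; c_2 = 58 and 7^2 + 3^2 = 58.
Assume c_j = 7^j + 3^j for all 1 ≤ j ≤ m, where m ≥ 2.
Then c_{m+1} = 10c_m − 21c_{m−1} = 10·(7^m + 3^m) − 21·(7^{m−1} + 3^{m−1}) = (10·7 − 21)7^{m−1} + (10·3 − 21)3^{m−1} = 49·7^{m−1} + 9·3^{m−1} = 7^{m+1} + 3^{m+1}.
Hence c_n = 7^n + 3^n for every n ≥ 1, by strong induction.

c_n = 7^n + 3^n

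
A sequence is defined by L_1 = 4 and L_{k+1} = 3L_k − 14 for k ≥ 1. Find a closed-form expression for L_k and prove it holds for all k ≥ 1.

Claim: L_k = -3^k + 7.

Base case: L_1 = 4, and -3^1 + 7 = -3 + 7 = 4.
Assume L_r = -3^r + 7 for some r ≥ 1.
Then L_{r+1} = 3L_r − 14 = 3·(-3^r + 7) − 14 = -3^{r+1} + 21 − 14 = -3^{r+1} + 7.
So the formula holds for r+1, and by induction L_k = -3^k + 7 for all k ≥ 1.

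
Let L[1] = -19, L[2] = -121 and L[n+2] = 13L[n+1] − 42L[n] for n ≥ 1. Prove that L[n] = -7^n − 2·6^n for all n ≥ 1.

Base cases: L[1] = -19 and -7^1 − 2·6^1 = -19; L[2] = -121 and -7^2 − 2·6^2 = -121.
Assume L[j] = -7^j − 2·6^j for all 1 ≤ j ≤ k, where k ≥ 2.
Then L[k+1] = 13L[k] − 42L[k−1] = 13·(-7^k − 2·6^k) − 42·(-7^{k−1} − 2·6^{k−1}) = -(13·7 − 42)7^{k−1} − 2·(13·6 − 42)6^{k−1} = -49·7^{k−1} − 72·6^{k−1} = -7^{k+1} − 2·6^{k+1}.
By strong induction, L[n] = -7^n − 2·6^n for all n ≥ 1.

L[n] = -7^n − 2·6^n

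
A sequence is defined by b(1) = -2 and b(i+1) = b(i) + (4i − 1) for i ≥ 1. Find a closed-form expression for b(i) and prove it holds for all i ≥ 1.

Claim: b(i) = 2i^2 − 3i − 1.

Base case: b(1) = -2, and 2·1^2 − 3·1 − 1 = -2.
Assume b(j) = 2j^2 − 3j − 1.
Then b(j+1) = b(j) + (4j − 1) = (2j^2 − 3j − 1) + (4j − 1) = 2j^2 + j − 2,
and 2·(j+1)^2 − 3·(j+1) − 1 = 2j^2 + j − 2.
Hence b(i) = 2i^2 − 3i − 1 for every i ≥ 1, by induction.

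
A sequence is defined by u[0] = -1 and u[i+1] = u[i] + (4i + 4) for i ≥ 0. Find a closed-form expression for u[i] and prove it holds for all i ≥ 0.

Claim: u[i] = 2i^2 + 2i − 1.

Base case: u[0] = -1, and 2·0^2 + 2·0 − 1 = -1.
Assume u[k] = 2k^2 + 2k − 1.
Then u[k+1] = u[k] + (4k + 4) = (2k^2 + 2k − 1) + (4k + 4) = 2k^2 + 6k + 3,
and 2·(k+1)^2 + 2·(k+1) − 1 = 2k^2 + 6k + 3.
By induction, u[i] = 2i^2 + 2i − 1 for all i ≥ 0.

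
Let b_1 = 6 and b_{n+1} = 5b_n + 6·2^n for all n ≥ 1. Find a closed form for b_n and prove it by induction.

Claim: b_n = 2·5^n − 2·2^n.

Base case: b_1 = 6, and 2·5^1 − 2·2^1 = 10 − 4 = 6.
Assume b_j = 2·5^j − 2·2^j for some j ≥ 1.
Then b_{j+1} = 5b_j + 6·2^j = 5·(2·5^j − 2·2^j) + 6·2^j = 2·5^{j+1} − 10·2^j + 6·2^j = 2·5^{j+1} − 4·2^j = 2·5^{j+1} − 2·2^{j+1}.
By induction, b_n = 2·5^n − 2·2^n for all n ≥ 1.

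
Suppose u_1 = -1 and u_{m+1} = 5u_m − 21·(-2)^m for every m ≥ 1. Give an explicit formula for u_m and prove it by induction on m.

Claim: u_m = 5^m + 3·(-2)^m.

Base case: u_1 = -1, and 5^1 + 3·(-2)^1 = 5 − 6 = -1.
Assume u_r = 5^r + 3·(-2)^r for some r ≥ 1.
Then u_{r+1} = 5u_r − 21·(-2)^r = 5·(5^r + 3·(-2)^r) − 21·(-2)^r = 5^{r+1} + 15·(-2)^r − 21·(-2)^r = 5^{r+1} − 6·(-2)^r = 5^{r+1} + 3·(-2)^{r+1}.
This completes the inductive step, so u_m = 5^m + 3·(-2)^m for all m ≥ 1.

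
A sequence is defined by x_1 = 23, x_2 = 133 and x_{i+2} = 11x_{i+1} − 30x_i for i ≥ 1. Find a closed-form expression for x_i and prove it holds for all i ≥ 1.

Claim: x_i = 3·6^i + 5^i.

Base cases: x_1 = 23 and 3·6^1 + 5^1 = 23; x_2 = 133 and 3·6^2 + 5^2 = 133.
Assume x_j = 3·6^j + 5^j for all 1 ≤ j ≤ r, where r ≥ 2.
Then x_{r+1} = 11x_r − 30x_{r−1} = 11·(3·6^r + 5^r) − 30·(3·6^{r−1} + 5^{r−1}) = 3·(11·6 − 30)6^{r−1} + (11·5 − 30)5^{r−1} = 108·6^{r−1} + 25·5^{r−1} = 3·6^{r+1} + 5^{r+1}.
So the formula holds for r+1, and by strong induction x_i = 3·6^i + 5^i for all i ≥ 1.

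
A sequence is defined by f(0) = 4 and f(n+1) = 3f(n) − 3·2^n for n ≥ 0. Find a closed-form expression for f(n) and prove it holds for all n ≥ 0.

Claim: f(n) = 3^n + 3·2^n.

Base case: f(0) = 4, and 3^0 + 3·2^0 = 1 + 3 = 4.
Assume f(m) = 3^m + 3·2^m for some m ≥ 0.
Then f(m+1) = 3f(m) − 3·2^m = 3·(3^m + 3·2^m) − 3·2^m = 3^{m+1} + 9·2^m − 3·2^m = 3^{m+1} + 6·2^m = 3^{m+1} + 3·2^{m+1}.
This completes the inductive step, so f(n) = 3^n + 3·2^n for all n ≥ 0.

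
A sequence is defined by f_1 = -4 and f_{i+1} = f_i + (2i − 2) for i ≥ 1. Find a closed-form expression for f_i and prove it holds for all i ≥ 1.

Claim: f_i = i^2 − 3i − 2.

Base case: f_1 = -4, and 1^2 − 3·1 − 2 = -4.
Assume f_r = r^2 − 3r − 2.
Then f_{r+1} = f_r + (2r − 2) = (r^2 − 3r − 2) + (2r − 2) = r^2 − r − 4,
and (r+1)^2 − 3·(r+1) − 2 = r^2 − r − 4.
Hence f_i = i^2 − 3i − 2 for every i ≥ 1, by induction.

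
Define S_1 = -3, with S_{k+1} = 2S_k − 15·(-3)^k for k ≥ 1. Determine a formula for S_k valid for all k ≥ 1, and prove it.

Claim: S_k = 3·2^k + 3·(-3)^k.

Base case: S_1 = -3, and 3·2^1 + 3·(-3)^1 = 6 − 9 = -3.
Assume S_r = 3·2^r + 3·(-3)^r for some r ≥ 1.
Then S_{r+1} = 2S_r − 15·(-3)^r = 2·(3·2^r + 3·(-3)^r) − 15·(-3)^r = 3·2^{r+1} + 6·(-3)^r − 15·(-3)^r = 3·2^{r+1} − 9·(-3)^r = 3·2^{r+1} + 3·(-3)^{r+1}.
So the formula holds for r+1, and by induction S_k = 3·2^k + 3·(-3)^k for all k ≥ 1.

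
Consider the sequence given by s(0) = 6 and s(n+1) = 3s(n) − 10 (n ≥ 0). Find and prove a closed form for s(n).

Claim: s(n) = 3^n + 5.

Base case: s(0) = 6, and 3^0 + 5 = 1 + 5 = 6.
Assume s(k) = 3^k + 5 for some k ≥ 0.
Then s(k+1) = 3s(k) − 10 = 3·(3^k + 5) − 10 = 3^{k+1} + 15 − 10 = 3^{k+1} + 5.
By induction, s(n) = 3^n + 5 for all n ≥ 0.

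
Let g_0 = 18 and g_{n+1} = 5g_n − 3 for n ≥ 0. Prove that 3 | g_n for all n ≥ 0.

Base case: g_0 = 18 = 3·6, so 3 | g_0.
Assume 3 | g_j, so g_j = 3t for some integer t.
Then g_{j+1} = 5g_j − 3 = 5·(3t) − 3 = 3(5t − 1), so 3 | g_{j+1}.
So the property holds for j+1, and by induction 3 | g_n for all n ≥ 0.

3 | g_n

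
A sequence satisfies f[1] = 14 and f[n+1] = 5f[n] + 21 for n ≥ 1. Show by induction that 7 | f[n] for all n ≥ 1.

Base case: f[1] = 14 = 7·2, so 7 | f[1].
Assume 7 | f[j], so f[j] = 7t for some integer t.
Then f[j+1] = 5f[j] + 21 = 5·(7t) + 21 = 7(5t + 3), so 7 | f[j+1].
By induction, 7 | f[n] for all n ≥ 1.

7 | f[n]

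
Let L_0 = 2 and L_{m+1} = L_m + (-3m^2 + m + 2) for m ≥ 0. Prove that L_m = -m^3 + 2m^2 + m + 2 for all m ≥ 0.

Base case: L_0 = 2, and -0^3 + 2·0^2 + 0 + 2 = 2.
Assume L_k = -k^3 + 2k^2 + k + 2.
Then L_{k+1} = L_k + (-3k^2 + k + 2) = (-k^3 + 2k^2 + k + 2) + (-3k^2 + k + 2) = -k^3 − k^2 + 2k + 4,
and -(k+1)^3 + 2·(k+1)^2 + (k+1) + 2 = -k^3 − k^2 + 2k + 4.
By induction, L_m = -m^3 + 2m^2 + m + 2 for all m ≥ 0.

L_m = -m^3 + 2m^2 + m + 2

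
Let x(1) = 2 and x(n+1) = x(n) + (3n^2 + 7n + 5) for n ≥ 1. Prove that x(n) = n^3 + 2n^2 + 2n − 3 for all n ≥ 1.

Base case: x(1) = 2, and 1^3 + 2·1^2 + 2·1 − 3 = 2.
Assume x(j) = j^3 + 2j^2 + 2j − 3.
Then x(j+1) = x(j) + (3j^2 + 7j + 5) = (j^3 + 2j^2 + 2j − 3) + (3j^2 + 7j + 5) = j^3 + 5j^2 + 9j + 2,
and (j+1)^3 + 2·(j+1)^2 + 2·(j+1) − 3 = j^3 + 5j^2 + 9j + 2.
Hence x(n) = n^3 + 2n^2 + 2n − 3 for every n ≥ 1, by induction.

x(n) = n^3 + 2n^2 + 2n − 3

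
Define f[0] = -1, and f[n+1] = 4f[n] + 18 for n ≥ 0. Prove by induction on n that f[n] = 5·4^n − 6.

Base case: f[0] = -1, and 5·4^0 − 6 = 5 − 6 = -1.
Assume f[m] = 5·4^m − 6 for some m ≥ 0.
Then f[m+1] = 4f[m] + 18 = 4·(5·4^m − 6) + 18 = 20·4^m − 24 + 18 = 5·4^{m+1} − 6.
By induction, f[n] = 5·4^n − 6 for all n ≥ 0.

f[n] = 5·4^n − 6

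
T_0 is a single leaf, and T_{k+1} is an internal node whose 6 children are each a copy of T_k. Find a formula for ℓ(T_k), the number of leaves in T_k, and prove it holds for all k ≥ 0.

Claim: ℓ(T_k) = 6^k.

Base case: ℓ(T_0) = 1, and 6^0 = 1.
Assume ℓ(T_j) = 6^j.
Then ℓ(T_{j+1}) = 6·ℓ(T_j) = 6·6^j = 6^{j+1}.
By induction, ℓ(T_k) = 6^k for all k ≥ 0.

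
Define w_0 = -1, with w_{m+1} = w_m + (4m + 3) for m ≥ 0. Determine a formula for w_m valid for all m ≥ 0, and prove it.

Claim: w_m = 2m^2 + m − 1.

Base case: w_0 = -1, and 2·0^2 + 0 − 1 = -1.
Assume w_k = 2k^2 + k − 1.
Then w_{k+1} = w_k + (4k + 3) = (2k^2 + k − 1) + (4k + 3) = 2k^2 + 5k + 2,
and 2·(k+1)^2 + (k+1) − 1 = 2k^2 + 5k + 2.
By induction, w_m = 2m^2 + m − 1 for all m ≥ 0.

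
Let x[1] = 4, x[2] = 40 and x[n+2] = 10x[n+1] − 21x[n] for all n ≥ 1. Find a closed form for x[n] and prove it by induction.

Claim: x[n] = 7^n − 3^n.

Base cases: x[1] = 4 and 7^1 − 3^1 = 4; x[2] = 40 and 7^2 − 3^2 = 40.
Assume x[j] = 7^j − 3^j for all 1 ≤ j ≤ r, where r ≥ 2.
Then x[r+1] = 10x[r] − 21x[r−1] = 10·(7^r − 3^r) − 21·(7^{r−1} − 3^{r−1}) = (10·7 − 21)7^{r−1} − (10·3 − 21)3^{r−1} = 49·7^{r−1} − 9·3^{r−1} = 7^{r+1} − 3^{r+1}.
So the formula holds for r+1, and by strong induction x[n] = 7^n − 3^n for all n ≥ 1.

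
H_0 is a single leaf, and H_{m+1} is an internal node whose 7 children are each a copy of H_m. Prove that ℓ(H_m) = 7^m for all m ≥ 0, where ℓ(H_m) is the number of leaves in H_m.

Base case: ℓ(H_0) = 1, and 7^0 = 1.
Assume ℓ(H_k) = 7^k.
Then ℓ(H_{k+1}) = 7·ℓ(H_k) = 7·7^k = 7^{k+1}.
Hence ℓ(H_m) = 7^m for every m ≥ 0, by induction.

ℓ(H_m) = 7^m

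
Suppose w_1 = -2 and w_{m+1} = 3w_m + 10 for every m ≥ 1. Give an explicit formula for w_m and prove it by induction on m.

Claim: w_m = 3^m − 5.

Base case: w_1 = -2, and 3^1 − 5 = 3 − 5 = -2.
Assume w_r = 3^r − 5 for some r ≥ 1.
Then w_{r+1} = 3w_r + 10 = 3·(3^r − 5) + 10 = 3^{r+1} − 15 + 10 = 3^{r+1} − 5.
Hence w_m = 3^m − 5 for every m ≥ 1, by induction.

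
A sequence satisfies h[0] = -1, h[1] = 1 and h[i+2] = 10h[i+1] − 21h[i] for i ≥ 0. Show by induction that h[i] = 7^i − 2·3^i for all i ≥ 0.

Base cases: h[0] = -1 and 7^0 − 2·3^0 = -1; h[1] = 1 and 7^1 − 2·3^1 = 1.
Assume h[j] = 7^j − 2·3^j for all 0 ≤ j ≤ k, where k ≥ 1.
Then h[k+1] = 10h[k] − 21h[k−1] = 10·(7^k − 2·3^k) − 21·(7^{k−1} − 2·3^{k−1}) = (10·7 − 21)7^{k−1} − 2·(10·3 − 21)3^{k−1} = 49·7^{k−1} − 18·3^{k−1} = 7^{k+1} − 2·3^{k+1}.
This completes the inductive step, so h[i] = 7^i − 2·3^i for all i ≥ 0.

h[i] = 7^i − 2·3^i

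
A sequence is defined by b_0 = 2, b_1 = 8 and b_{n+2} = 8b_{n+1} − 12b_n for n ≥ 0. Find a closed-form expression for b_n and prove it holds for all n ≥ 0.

Claim: b_n = 6^n + 2^n.

Base cases: b_0 = 2 and 6^0 + 2^0 = 2; b_1 = 8 and 6^1 + 2^1 = 8.
Assume b_j = 6^j + 2^j for all 0 ≤ j ≤ m, where m ≥ 1.
Then b_{m+1} = 8b_m − 12b_{m−1} = 8·(6^m + 2^m) − 12·(6^{m−1} + 2^{m−1}) = (8·6 − 12)6^{m−1} + (8·2 − 12)2^{m−1} = 36·6^{m−1} + 4·2^{m−1} = 6^{m+1} + 2^{m+1}.
By strong induction, b_n = 6^n + 2^n for all n ≥ 0.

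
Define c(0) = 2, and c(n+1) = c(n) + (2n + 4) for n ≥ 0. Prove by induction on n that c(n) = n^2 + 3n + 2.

Base case: c(0) = 2, and 0^2 + 3·0 + 2 = 2.
Assume c(r) = r^2 + 3r + 2.
Then c(r+1) = c(r) + (2r + 4) = (r^2 + 3r + 2) + (2r + 4) = r^2 + 5r + 6,
and (r+1)^2 + 3·(r+1) + 2 = r^2 + 5r + 6.
Hence c(n) = n^2 + 3n + 2 for every n ≥ 0, by induction.

c(n) = n^2 + 3n + 2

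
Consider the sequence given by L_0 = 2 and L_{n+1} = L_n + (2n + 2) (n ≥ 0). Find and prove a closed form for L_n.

Claim: L_n = n^2 + n + 2.

Base case: L_0 = 2, and 0^2 + 0 + 2 = 2.
Assume L_m = m^2 + m + 2.
Then L_{m+1} = L_m + (2m + 2) = (m^2 + m + 2) + (2m + 2) = m^2 + 3m + 4,
and (m+1)^2 + (m+1) + 2 = m^2 + 3m + 4.
By induction, L_n = n^2 + n + 2 for all n ≥ 0.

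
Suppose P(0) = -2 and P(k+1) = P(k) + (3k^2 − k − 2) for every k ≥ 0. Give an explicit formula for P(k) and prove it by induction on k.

Claim: P(k) = k^3 − 2k^2 − k − 2.

Base case: P(0) = -2, and 0^3 − 2·0^2 − 0 − 2 = -2.
Assume P(j) = j^3 − 2j^2 − j − 2.
Then P(j+1) = P(j) + (3j^2 − j − 2) = (j^3 − 2j^2 − j − 2) + (3j^2 − j − 2) = j^3 + j^2 − 2j − 4,
and (j+1)^3 − 2·(j+1)^2 − (j+1) − 2 = j^3 + j^2 − 2j − 4.
This completes the inductive step, so P(k) = k^3 − 2k^2 − k − 2 for all k ≥ 0.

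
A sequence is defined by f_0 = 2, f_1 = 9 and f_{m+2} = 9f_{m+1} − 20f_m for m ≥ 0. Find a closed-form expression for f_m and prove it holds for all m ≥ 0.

Claim: f_m = 5^m + 4^m.

Base cases: f_0 = 2 and 5^0 + 4^0 = 2; f_1 = 9 and 5^1 + 4^1 = 9.
Assume f_i = 5^i + 4^i for all 0 ≤ i ≤ j, where j ≥ 1.
Then f_{j+1} = 9f_j − 20f_{j−1} = 9·(5^j + 4^j) − 20·(5^{j−1} + 4^{j−1}) = (9·5 − 20)5^{j−1} + (9·4 − 20)4^{j−1} = 25·5^{j−1} + 16·4^{j−1} = 5^{j+1} + 4^{j+1}.
By strong induction, f_m = 5^m + 4^m for all m ≥ 0.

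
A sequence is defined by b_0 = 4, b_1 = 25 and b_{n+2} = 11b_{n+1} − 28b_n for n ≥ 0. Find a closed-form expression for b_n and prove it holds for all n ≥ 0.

Claim: b_n = 3·7^n + 4^n.

Base cases: b_0 = 4 and 3·7^0 + 4^0 = 4; b_1 = 25 and 3·7^1 + 4^1 = 25.
Assume b_j = 3·7^j + 4^j for all 0 ≤ j ≤ k, where k ≥ 1.
Then b_{k+1} = 11b_k − 28b_{k−1} = 11·(3·7^k + 4^k) − 28·(3·7^{k−1} + 4^{k−1}) = 3·(11·7 − 28)7^{k−1} + (11·4 − 28)4^{k−1} = 147·7^{k−1} + 16·4^{k−1} = 3·7^{k+1} + 4^{k+1}.
Hence b_n = 3·7^n + 4^n for every n ≥ 0, by strong induction.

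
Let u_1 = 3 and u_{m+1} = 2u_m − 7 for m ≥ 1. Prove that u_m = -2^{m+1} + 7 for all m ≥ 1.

Base case: u_1 = 3, and -2^{1+1} + 7 = -4 + 7 = 3.
Assume u_r = -2^{r+1} + 7 for some r ≥ 1.
Then u_{r+1} = 2u_r − 7 = 2·(-2^{r+1} + 7) − 7 = -2^{r+2} + 14 − 7 = -2^{r+2} + 7.
This completes the inductive step, so u_m = -2^{m+1} + 7 for all m ≥ 1.

u_m = -2^{m+1} + 7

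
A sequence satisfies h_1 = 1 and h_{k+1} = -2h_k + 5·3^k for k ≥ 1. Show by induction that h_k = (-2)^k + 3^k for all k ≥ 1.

Base case: h_1 = 1, and (-2)^1 + 3^1 = -2 + 3 = 1.
Assume h_j = (-2)^j + 3^j for some j ≥ 1.
Then h_{j+1} = -2h_j + 5·3^j = -2·((-2)^j + 3^j) + 5·3^j = (-2)^{j+1} − 2·3^j + 5·3^j = (-2)^{j+1} + 3·3^j = (-2)^{j+1} + 3^{j+1}.
By induction, h_k = (-2)^k + 3^k for all k ≥ 1.

h_k = (-2)^k + 3^k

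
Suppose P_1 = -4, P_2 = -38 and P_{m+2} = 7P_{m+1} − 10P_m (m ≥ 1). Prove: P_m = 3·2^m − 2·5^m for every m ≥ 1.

Base cases: P_1 = -4 and 3·2^1 − 2·5^1 = -4; P_2 = -38 and 3·2^2 − 2·5^2 = -38.
Assume P_i = 3·2^i − 2·5^i for all 1 ≤ i ≤ j, where j ≥ 2.
Then P_{j+1} = 7P_j − 10P_{j−1} = 7·(3·2^j − 2·5^j) − 10·(3·2^{j−1} − 2·5^{j−1}) = 3·(7·2 − 10)2^{j−1} − 2·(7·5 − 10)5^{j−1} = 12·2^{j−1} − 50·5^{j−1} = 3·2^{j+1} − 2·5^{j+1}.
This completes the inductive step, so P_m = 3·2^m − 2·5^m for all m ≥ 1.

P_m = 3·2^m − 2·5^m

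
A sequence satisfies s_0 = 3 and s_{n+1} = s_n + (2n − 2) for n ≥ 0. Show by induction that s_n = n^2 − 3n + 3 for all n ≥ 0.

Base case: s_0 = 3, and 0^2 − 3·0 + 3 = 3.
Assume s_j = j^2 − 3j + 3.
Then s_{j+1} = s_j + (2j − 2) = (j^2 − 3j + 3) + (2j − 2) = j^2 − j + 1,
and (j+1)^2 − 3·(j+1) + 3 = j^2 − j + 1.
By induction, s_n = n^2 − 3n + 3 for all n ≥ 0.

s_n = n^2 − 3n + 3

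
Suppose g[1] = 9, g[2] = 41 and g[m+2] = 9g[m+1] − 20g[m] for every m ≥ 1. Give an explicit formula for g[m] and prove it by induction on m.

Claim: g[m] = 5^m + 4^m.

Base cases: g[1] = 9 and 5^1 + 4^1 = 9; g[2] = 41 and 5^2 + 4^2 = 41.
Assume g[j] = 5^j + 4^j for all 1 ≤ j ≤ k, where k ≥ 2.
Then g[k+1] = 9g[k] − 20g[k−1] = 9·(5^k + 4^k) − 20·(5^{k−1} + 4^{k−1}) = (9·5 − 20)5^{k−1} + (9·4 − 20)4^{k−1} = 25·5^{k−1} + 16·4^{k−1} = 5^{k+1} + 4^{k+1}.
This completes the inductive step, so g[m] = 5^m + 4^m for all m ≥ 1.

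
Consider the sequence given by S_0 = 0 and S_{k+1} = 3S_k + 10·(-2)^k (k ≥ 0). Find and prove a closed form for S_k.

Claim: S_k = 2·3^k − 2·(-2)^k.

Base case: S_0 = 0, and 2·3^0 − 2·(-2)^0 = 2 − 2 = 0.
Assume S_j = 2·3^j − 2·(-2)^j for some j ≥ 0.
Then S_{j+1} = 3S_j + 10·(-2)^j = 3·(2·3^j − 2·(-2)^j) + 10·(-2)^j = 2·3^{j+1} − 6·(-2)^j + 10·(-2)^j = 2·3^{j+1} + 4·(-2)^j = 2·3^{j+1} − 2·(-2)^{j+1}.
So the formula holds for j+1, and by induction S_k = 2·3^k − 2·(-2)^k for all k ≥ 0.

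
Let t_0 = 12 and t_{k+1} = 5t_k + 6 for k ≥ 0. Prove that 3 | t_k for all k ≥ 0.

Base case: t_0 = 12 = 3·4, so 3 | t_0.
Assume 3 | t_m, so t_m = 3s for some integer s.
Then t_{m+1} = 5t_m + 6 = 5·(3s) + 6 = 3(5s + 2), so 3 | t_{m+1}.
Hence 3 | t_k for every k ≥ 0, by induction.

3 | t_k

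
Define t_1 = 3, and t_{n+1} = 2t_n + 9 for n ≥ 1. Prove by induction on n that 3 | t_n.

Base case: t_1 = 3 = 3·1, so 3 | t_1.
Assume 3 | t_k, so t_k = 3s for some integer s.
Then t_{k+1} = 2t_k + 9 = 2·(3s) + 9 = 3(2s + 3), so 3 | t_{k+1}.
By induction, 3 | t_n for all n ≥ 1.

3 | t_n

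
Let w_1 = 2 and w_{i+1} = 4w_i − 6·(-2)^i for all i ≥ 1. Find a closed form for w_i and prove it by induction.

Claim: w_i = 4^i + (-2)^i.

Base case: w_1 = 2, and 4^1 + (-2)^1 = 4 − 2 = 2.
Assume w_m = 4^m + (-2)^m for some m ≥ 1.
Then w_{m+1} = 4w_m − 6·(-2)^m = 4·(4^m + (-2)^m) − 6·(-2)^m = 4^{m+1} + 4·(-2)^m − 6·(-2)^m = 4^{m+1} − 2·(-2)^m = 4^{m+1} + (-2)^{m+1}.
This completes the inductive step, so w_i = 4^i + (-2)^i for all i ≥ 1.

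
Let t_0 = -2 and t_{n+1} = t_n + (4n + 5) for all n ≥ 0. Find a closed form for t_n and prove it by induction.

Claim: t_n = 2n^2 + 3n − 2.

Base case: t_0 = -2, and 2·0^2 + 3·0 − 2 = -2.
Assume t_j = 2j^2 + 3j − 2.
Then t_{j+1} = t_j + (4j + 5) = (2j^2 + 3j − 2) + (4j + 5) = 2j^2 + 7j + 3,
and 2·(j+1)^2 + 3·(j+1) − 2 = 2j^2 + 7j + 3.
This completes the inductive step, so t_n = 2n^2 + 3n − 2 for all n ≥ 0.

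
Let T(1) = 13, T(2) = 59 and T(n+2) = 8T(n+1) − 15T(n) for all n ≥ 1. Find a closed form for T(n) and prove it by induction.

Claim: T(n) = 3^n + 2·5^n.

Base cases: T(1) = 13 and 3^1 + 2·5^1 = 13; T(2) = 59 and 3^2 + 2·5^2 = 59.
Assume T(j) = 3^j + 2·5^j for all 1 ≤ j ≤ r, where r ≥ 2.
Then T(r+1) = 8T(r) − 15T(r−1) = 8·(3^r + 2·5^r) − 15·(3^{r−1} + 2·5^{r−1}) = (8·3 − 15)3^{r−1} + 2·(8·5 − 15)5^{r−1} = 9·3^{r−1} + 50·5^{r−1} = 3^{r+1} + 2·5^{r+1}.
This completes the inductive step, so T(n) = 3^n + 2·5^n for all n ≥ 1.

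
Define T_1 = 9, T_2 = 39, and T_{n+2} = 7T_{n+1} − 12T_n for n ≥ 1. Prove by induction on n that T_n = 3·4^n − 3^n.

Base cases: T_1 = 9 and 3·4^1 − 3^1 = 9; T_2 = 39 and 3·4^2 − 3^2 = 39.
Assume T_i = 3·4^i − 3^i for all 1 ≤ i ≤ j, where j ≥ 2.
Then T_{j+1} = 7T_j − 12T_{j−1} = 7·(3·4^j − 3^j) − 12·(3·4^{j−1} − 3^{j−1}) = 3·(7·4 − 12)4^{j−1} − (7·3 − 12)3^{j−1} = 48·4^{j−1} − 9·3^{j−1} = 3·4^{j+1} − 3^{j+1}.
Hence T_n = 3·4^n − 3^n for every n ≥ 1, by strong induction.

T_n = 3·4^n − 3^n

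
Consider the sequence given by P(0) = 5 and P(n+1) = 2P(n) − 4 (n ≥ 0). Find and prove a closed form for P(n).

Claim: P(n) = 2^n + 4.

Base case: P(0) = 5, and 2^0 + 4 = 1 + 4 = 5.
Assume P(m) = 2^m + 4 for some m ≥ 0.
Then P(m+1) = 2P(m) − 4 = 2·(2^m + 4) − 4 = 2^{m+1} + 8 − 4 = 2^{m+1} + 4.
So the formula holds for m+1, and by induction P(n) = 2^n + 4 for all n ≥ 0.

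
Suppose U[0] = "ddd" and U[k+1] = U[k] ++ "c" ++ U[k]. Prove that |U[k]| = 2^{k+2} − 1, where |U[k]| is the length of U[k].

Base case: |U[0]| = 3, and 2^{0+2} − 1 = 3.
Assume |U[r]| = 2^{r+2} − 1.
Then |U[r+1]| = |U[r]| + 1 + |U[r]| = 2|U[r]| + 1 = 2(2^{r+2} − 1) + 1 = 2^{r+3} − 2 + 1 = 2^{r+3} − 1.
So the formula holds for r+1, and by induction |U[k]| = 2^{k+2} − 1 for all k ≥ 0.

|U[k]| = 2^{k+2} − 1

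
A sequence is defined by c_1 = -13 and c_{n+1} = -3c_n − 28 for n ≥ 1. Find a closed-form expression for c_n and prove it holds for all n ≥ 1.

Claim: c_n = 2·(-3)^n − 7.

Base case: c_1 = -13, and 2·(-3)^1 − 7 = -6 − 7 = -13.
Assume c_m = 2·(-3)^m − 7 for some m ≥ 1.
Then c_{m+1} = -3c_m − 28 = -3·(2·(-3)^m − 7) − 28 = -6·(-3)^m + 21 − 28 = 2·(-3)^{m+1} − 7.
By induction, c_n = 2·(-3)^n − 7 for all n ≥ 1.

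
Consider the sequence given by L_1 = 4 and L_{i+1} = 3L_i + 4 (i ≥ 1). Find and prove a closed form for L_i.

Claim: L_i = 2·3^i − 2.

Base case: L_1 = 4, and 2·3^1 − 2 = 6 − 2 = 4.
Assume L_m = 2·3^m − 2 for some m ≥ 1.
Then L_{m+1} = 3L_m + 4 = 3·(2·3^m − 2) + 4 = 6·3^m − 6 + 4 = 2·3^{m+1} − 2.
This completes the inductive step, so L_i = 2·3^i − 2 for all i ≥ 1.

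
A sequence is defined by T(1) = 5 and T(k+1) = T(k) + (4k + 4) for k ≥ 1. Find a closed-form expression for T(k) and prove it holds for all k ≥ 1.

Claim: T(k) = 2k^2 + 2k + 1.

Base case: T(1) = 5, and 2·1^2 + 2·1 + 1 = 5.
Assume T(j) = 2j^2 + 2j + 1.
Then T(j+1) = T(j) + (4j + 4) = (2j^2 + 2j + 1) + (4j + 4) = 2j^2 + 6j + 5,
and 2·(j+1)^2 + 2·(j+1) + 1 = 2j^2 + 6j + 5.
By induction, T(k) = 2k^2 + 2k + 1 for all k ≥ 1.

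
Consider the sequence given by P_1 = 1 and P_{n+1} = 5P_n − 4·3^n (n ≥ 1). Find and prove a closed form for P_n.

Claim: P_n = -5^n + 2·3^n.

Base case: P_1 = 1, and -5^1 + 2·3^1 = -5 + 6 = 1.
Assume P_m = -5^m + 2·3^m for some m ≥ 1.
Then P_{m+1} = 5P_m − 4·3^m = 5·(-5^m + 2·3^m) − 4·3^m = -5^{m+1} + 10·3^m − 4·3^m = -5^{m+1} + 6·3^m = -5^{m+1} + 2·3^{m+1}.
By induction, P_n = -5^n + 2·3^n for all n ≥ 1.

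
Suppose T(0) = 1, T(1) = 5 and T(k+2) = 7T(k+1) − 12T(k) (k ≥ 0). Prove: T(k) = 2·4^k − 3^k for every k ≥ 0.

Base cases: T(0) = 1 and 2·4^0 − 3^0 = 1; T(1) = 5 and 2·4^1 − 3^1 = 5.
Assume T(j) = 2·4^j − 3^j for all 0 ≤ j ≤ r, where r ≥ 1.
Then T(r+1) = 7T(r) − 12T(r−1) = 7·(2·4^r − 3^r) − 12·(2·4^{r−1} − 3^{r−1}) = 2·(7·4 − 12)4^{r−1} − (7·3 − 12)3^{r−1} = 32·4^{r−1} − 9·3^{r−1} = 2·4^{r+1} − 3^{r+1}.
So the formula holds for r+1, and by strong induction T(k) = 2·4^k − 3^k for all k ≥ 0.

T(k) = 2·4^k − 3^k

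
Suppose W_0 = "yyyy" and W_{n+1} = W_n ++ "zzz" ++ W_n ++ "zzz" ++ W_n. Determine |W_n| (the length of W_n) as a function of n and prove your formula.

Claim: |W_n| = 7·3^n − 3.

Base case: |W_0| = 4, and 7·3^0 − 3 = 4.
Assume |W_j| = 7·3^j − 3.
Then |W_{j+1}| = 3|W_j| + 6 = 3(7·3^j − 3) + 6 = 7·3^{j+1} − 9 + 6 = 7·3^{j+1} − 3.
This completes the inductive step, so |W_n| = 7·3^n − 3 for all n ≥ 0.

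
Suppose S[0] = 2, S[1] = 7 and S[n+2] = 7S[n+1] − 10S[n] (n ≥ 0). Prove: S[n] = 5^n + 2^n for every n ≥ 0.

Base cases: S[0] = 2 and 5^0 + 2^0 = 2; S[1] = 7 and 5^1 + 2^1 = 7.
Assume S[j] = 5^j + 2^j for all 0 ≤ j ≤ m, where m ≥ 1.
Then S[m+1] = 7S[m] − 10S[m−1] = 7·(5^m + 2^m) − 10·(5^{m−1} + 2^{m−1}) = (7·5 − 10)5^{m−1} + (7·2 − 10)2^{m−1} = 25·5^{m−1} + 4·2^{m−1} = 5^{m+1} + 2^{m+1}.
By strong induction, S[n] = 5^n + 2^n for all n ≥ 0.

S[n] = 5^n + 2^n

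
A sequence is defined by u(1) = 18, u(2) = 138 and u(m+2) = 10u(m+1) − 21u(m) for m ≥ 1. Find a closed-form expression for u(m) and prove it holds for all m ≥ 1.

Claim: u(m) = 3·7^m − 3^m.

Base cases: u(1) = 18 and 3·7^1 − 3^1 = 18; u(2) = 138 and 3·7^2 − 3^2 = 138.
Assume u(i) = 3·7^i − 3^i for all 1 ≤ i ≤ j, where j ≥ 2.
Then u(j+1) = 10u(j) − 21u(j−1) = 10·(3·7^j − 3^j) − 21·(3·7^{j−1} − 3^{j−1}) = 3·(10·7 − 21)7^{j−1} − (10·3 − 21)3^{j−1} = 147·7^{j−1} − 9·3^{j−1} = 3·7^{j+1} − 3^{j+1}.
This completes the inductive step, so u(m) = 3·7^m − 3^m for all m ≥ 1.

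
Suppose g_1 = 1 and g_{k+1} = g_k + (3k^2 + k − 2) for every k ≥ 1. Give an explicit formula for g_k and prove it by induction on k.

Claim: g_k = k^3 − k^2 − 2k + 3.

Base case: g_1 = 1, and 1^3 − 1^2 − 2·1 + 3 = 1.
Assume g_r = r^3 − r^2 − 2r + 3.
Then g_{r+1} = g_r + (3r^2 + r − 2) = (r^3 − r^2 − 2r + 3) + (3r^2 + r − 2) = r^3 + 2r^2 − r + 1,
and (r+1)^3 − (r+1)^2 − 2·(r+1) + 3 = r^3 + 2r^2 − r + 1.
By induction, g_k = k^3 − k^2 − 2k + 3 for all k ≥ 1.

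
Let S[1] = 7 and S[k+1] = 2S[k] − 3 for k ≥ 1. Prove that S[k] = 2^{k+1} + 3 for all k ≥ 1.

Base case: S[1] = 7, and 2^{1+1} + 3 = 4 + 3 = 7.
Assume S[j] = 2^{j+1} + 3 for some j ≥ 1.
Then S[j+1] = 2S[j] − 3 = 2·(2^{j+1} + 3) − 3 = 2^{j+2} + 6 − 3 = 2^{j+2} + 3.
Hence S[k] = 2^{k+1} + 3 for every k ≥ 1, by induction.

S[k] = 2^{k+1} + 3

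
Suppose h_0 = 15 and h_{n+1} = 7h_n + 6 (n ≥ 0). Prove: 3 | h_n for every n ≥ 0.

Base case: h_0 = 15 = 3·5, so 3 | h_0.
Assume 3 | h_r, so h_r = 3t for some integer t.
Then h_{r+1} = 7h_r + 6 = 7·(3t) + 6 = 3(7t + 2), so 3 | h_{r+1}.
By induction, 3 | h_n for all n ≥ 0.

3 | h_n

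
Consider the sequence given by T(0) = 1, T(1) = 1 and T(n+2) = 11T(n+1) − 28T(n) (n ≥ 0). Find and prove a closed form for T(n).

Claim: T(n) = 2·4^n − 7^n.

Base cases: T(0) = 1 and 2·4^0 − 7^0 = 1; T(1) = 1 and 2·4^1 − 7^1 = 1.
Assume T(i) = 2·4^i − 7^i for all 0 ≤ i ≤ j, where j ≥ 1.
Then T(j+1) = 11T(j) − 28T(j−1) = 11·(2·4^j − 7^j) − 28·(2·4^{j−1} − 7^{j−1}) = 2·(11·4 − 28)4^{j−1} − (11·7 − 28)7^{j−1} = 32·4^{j−1} − 49·7^{j−1} = 2·4^{j+1} − 7^{j+1}.
This completes the inductive step, so T(n) = 2·4^n − 7^n for all n ≥ 0.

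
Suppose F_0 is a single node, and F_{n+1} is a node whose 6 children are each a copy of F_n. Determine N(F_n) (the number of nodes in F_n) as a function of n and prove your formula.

Claim: N(F_n) = (6^{n+1} − 1)/5.

Base case: N(F_0) = 1, and (6^{0+1} − 1)/5 = 1.
Assume N(F_j) = (6^{j+1} − 1)/5.
Then N(F_{j+1}) = 1 + 6N(F_j) = 1 + 6·(6^{j+1} − 1)/5 = 1 + (6^{j+2} − 6)/5 = (5 + 6^{j+2} − 6)/5 = (6^{j+2} − 1)/5.
By induction, N(F_n) = (6^{n+1} − 1)/5 for all n ≥ 0.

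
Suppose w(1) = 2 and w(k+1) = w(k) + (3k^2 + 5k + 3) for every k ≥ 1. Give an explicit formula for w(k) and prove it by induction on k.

Claim: w(k) = k^3 + k^2 + k − 1.

Base case: w(1) = 2, and 1^3 + 1^2 + 1 − 1 = 2.
Assume w(j) = j^3 + j^2 + j − 1.
Then w(j+1) = w(j) + (3j^2 + 5j + 3) = (j^3 + j^2 + j − 1) + (3j^2 + 5j + 3) = j^3 + 4j^2 + 6j + 2,
and (j+1)^3 + (j+1)^2 + (j+1) − 1 = j^3 + 4j^2 + 6j + 2.
This completes the inductive step, so w(k) = k^3 + k^2 + k − 1 for all k ≥ 1.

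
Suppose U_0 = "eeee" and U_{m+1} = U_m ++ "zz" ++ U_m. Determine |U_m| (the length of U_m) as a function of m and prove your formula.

Claim: |U_m| = 6·2^m − 2.

Base case: |U_0| = 4, and 6·2^0 − 2 = 4.
Assume |U_r| = 6·2^r − 2.
Then |U_{r+1}| = |U_r| + 2 + |U_r| = 2|U_r| + 2 = 2(6·2^r − 2) + 2 = 6·2^{r+1} − 4 + 2 = 6·2^{r+1} − 2.
Hence |U_m| = 6·2^m − 2 for every m ≥ 0, by induction.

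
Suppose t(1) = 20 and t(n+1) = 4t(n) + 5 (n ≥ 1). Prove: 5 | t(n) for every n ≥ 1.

Base case: t(1) = 20 = 5·4, so 5 | t(1).
Assume 5 | t(m), so t(m) = 5s for some integer s.
Then t(m+1) = 4t(m) + 5 = 4·(5s) + 5 = 5(4s + 1), so 5 | t(m+1).
Hence 5 | t(n) for every n ≥ 1, by induction.

5 | t(n)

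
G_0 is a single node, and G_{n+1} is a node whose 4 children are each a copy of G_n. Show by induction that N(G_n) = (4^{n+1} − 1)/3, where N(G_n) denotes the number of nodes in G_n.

Base case: N(G_0) = 1, and (4^{0+1} − 1)/3 = 1.
Assume N(G_r) = (4^{r+1} − 1)/3.
Then N(G_{r+1}) = 1 + 4N(G_r) = 1 + 4·(4^{r+1} − 1)/3 = 1 + (4^{r+2} − 4)/3 = (3 + 4^{r+2} − 4)/3 = (4^{r+2} − 1)/3.
This completes the inductive step, so N(G_n) = (4^{n+1} − 1)/3 for all n ≥ 0.

N(G_n) = (4^{n+1} − 1)/3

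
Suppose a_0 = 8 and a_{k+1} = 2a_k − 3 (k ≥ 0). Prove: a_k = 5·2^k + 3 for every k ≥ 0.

Base case: a_0 = 8, and 5·2^0 + 3 = 5 + 3 = 8.
Assume a_m = 5·2^m + 3 for some m ≥ 0.
Then a_{m+1} = 2a_m − 3 = 2·(5·2^m + 3) − 3 = 10·2^m + 6 − 3 = 5·2^{m+1} + 3.
By induction, a_k = 5·2^k + 3 for all k ≥ 0.

a_k = 5·2^k + 3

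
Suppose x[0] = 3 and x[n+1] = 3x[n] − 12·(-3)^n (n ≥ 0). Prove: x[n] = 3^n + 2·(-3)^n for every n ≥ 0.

Base case: x[0] = 3, and 3^0 + 2·(-3)^0 = 1 + 2 = 3.
Assume x[j] = 3^j + 2·(-3)^j for some j ≥ 0.
Then x[j+1] = 3x[j] − 12·(-3)^j = 3·(3^j + 2·(-3)^j) − 12·(-3)^j = 3^{j+1} + 6·(-3)^j − 12·(-3)^j = 3^{j+1} − 6·(-3)^j = 3^{j+1} + 2·(-3)^{j+1}.
So the formula holds for j+1, and by induction x[n] = 3^n + 2·(-3)^n for all n ≥ 0.

x[n] = 3^n + 2·(-3)^n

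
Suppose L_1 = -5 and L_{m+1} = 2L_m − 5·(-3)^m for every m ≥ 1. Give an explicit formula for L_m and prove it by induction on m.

Claim: L_m = -2^m + (-3)^m.

Base case: L_1 = -5, and -2^1 + (-3)^1 = -2 − 3 = -5.
Assume L_r = -2^r + (-3)^r for some r ≥ 1.
Then L_{r+1} = 2L_r − 5·(-3)^r = 2·(-2^r + (-3)^r) − 5·(-3)^r = -2^{r+1} + 2·(-3)^r − 5·(-3)^r = -2^{r+1} − 3·(-3)^r = -2^{r+1} + (-3)^{r+1}.
Hence L_m = -2^m + (-3)^m for every m ≥ 1, by induction.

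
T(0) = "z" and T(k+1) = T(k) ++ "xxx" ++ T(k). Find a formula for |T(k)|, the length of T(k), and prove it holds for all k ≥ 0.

Claim: |T(k)| = 2^{k+2} − 3.

Base case: |T(0)| = 1, and 2^{0+2} − 3 = 1.
Assume |T(j)| = 2^{j+2} − 3.
Then |T(j+1)| = |T(j)| + 3 + |T(j)| = 2|T(j)| + 3 = 2(2^{j+2} − 3) + 3 = 2^{j+3} − 6 + 3 = 2^{j+3} − 3.
This completes the inductive step, so |T(k)| = 2^{k+2} − 3 for all k ≥ 0.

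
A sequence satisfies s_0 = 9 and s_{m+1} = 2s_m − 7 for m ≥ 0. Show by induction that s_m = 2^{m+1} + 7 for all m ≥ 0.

Base case: s_0 = 9, and 2^{0+1} + 7 = 2 + 7 = 9.
Assume s_k = 2^{k+1} + 7 for some k ≥ 0.
Then s_{k+1} = 2s_k − 7 = 2·(2^{k+1} + 7) − 7 = 2^{k+2} + 14 − 7 = 2^{k+2} + 7.
This completes the inductive step, so s_m = 2^{m+1} + 7 for all m ≥ 0.

s_m = 2^{m+1} + 7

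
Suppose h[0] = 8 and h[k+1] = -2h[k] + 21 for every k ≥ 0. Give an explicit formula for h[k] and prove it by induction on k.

Claim: h[k] = (-2)^k + 7.

Base case: h[0] = 8, and (-2)^0 + 7 = 1 + 7 = 8.
Assume h[r] = (-2)^r + 7 for some r ≥ 0.
Then h[r+1] = -2h[r] + 21 = -2·((-2)^r + 7) + 21 = -2·(-2)^r − 14 + 21 = (-2)^{r+1} + 7.
So the formula holds for r+1, and by induction h[k] = (-2)^k + 7 for all k ≥ 0.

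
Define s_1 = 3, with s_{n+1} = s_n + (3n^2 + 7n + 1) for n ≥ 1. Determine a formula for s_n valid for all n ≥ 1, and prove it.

Claim: s_n = n^3 + 2n^2 − 2n + 2.

Base case: s_1 = 3, and 1^3 + 2·1^2 − 2·1 + 2 = 3.
Assume s_r = r^3 + 2r^2 − 2r + 2.
Then s_{r+1} = s_r + (3r^2 + 7r + 1) = (r^3 + 2r^2 − 2r + 2) + (3r^2 + 7r + 1) = r^3 + 5r^2 + 5r + 3,
and (r+1)^3 + 2·(r+1)^2 − 2·(r+1) + 2 = r^3 + 5r^2 + 5r + 3.
This completes the inductive step, so s_n = n^3 + 2n^2 − 2n + 2 for all n ≥ 1.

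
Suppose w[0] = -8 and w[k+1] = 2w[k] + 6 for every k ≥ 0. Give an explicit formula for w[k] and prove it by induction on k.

Claim: w[k] = -2^{k+1} − 6.

Base case: w[0] = -8, and -2^{0+1} − 6 = -2 − 6 = -8.
Assume w[j] = -2^{j+1} − 6 for some j ≥ 0.
Then w[j+1] = 2w[j] + 6 = 2·(-2^{j+1} − 6) + 6 = -2^{j+2} − 12 + 6 = -2^{j+2} − 6.
So the formula holds for j+1, and by induction w[k] = -2^{k+1} − 6 for all k ≥ 0.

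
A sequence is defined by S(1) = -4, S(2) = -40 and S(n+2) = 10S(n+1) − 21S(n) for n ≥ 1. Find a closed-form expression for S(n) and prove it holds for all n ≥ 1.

Claim: S(n) = 3^n − 7^n.

Base cases: S(1) = -4 and 3^1 − 7^1 = -4; S(2) = -40 and 3^2 − 7^2 = -40.
Assume S(i) = 3^i − 7^i for all 1 ≤ i ≤ j, where j ≥ 2.
Then S(j+1) = 10S(j) − 21S(j−1) = 10·(3^j − 7^j) − 21·(3^{j−1} − 7^{j−1}) = (10·3 − 21)3^{j−1} − (10·7 − 21)7^{j−1} = 9·3^{j−1} − 49·7^{j−1} = 3^{j+1} − 7^{j+1}.
So the formula holds for j+1, and by strong induction S(n) = 3^n − 7^n for all n ≥ 1.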